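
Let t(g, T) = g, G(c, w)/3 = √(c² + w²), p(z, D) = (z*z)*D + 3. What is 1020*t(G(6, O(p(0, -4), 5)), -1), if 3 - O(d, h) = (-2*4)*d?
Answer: 9180*√85 ≈ 84635.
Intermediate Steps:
p(z, D) = 3 + D*z² (p(z, D) = z²*D + 3 = D*z² + 3 = 3 + D*z²)
O(d, h) = 3 + 8*d (O(d, h) = 3 - (-2*4)*d = 3 - (-8)*d = 3 + 8*d)
G(c, w) = 3*√(c² + w²)
1020*t(G(6, O(p(0, -4), 5)), -1) = 1020*(3*√(6² + (3 + 8*(3 - 4*0²))²)) = 1020*(3*√(36 + (3 + 8*(3 - 4*0))²)) = 1020*(3*√(36 + (3 + 8*(3 + 0))²)) = 1020*(3*√(36 + (3 + 8*3)²)) = 1020*(3*√(36 + (3 + 24)²)) = 1020*(3*√(36 + 27²)) = 1020*(3*√(36 + 729)) = 1020*(3*√765) = 1020*(3*(3*√85)) = 1020*(9*√85) = 9180*√85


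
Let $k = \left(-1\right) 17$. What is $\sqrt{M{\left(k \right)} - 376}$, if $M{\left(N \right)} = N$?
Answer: $i \sqrt{393} \approx 19.824 i$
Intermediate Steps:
$k = -17$
$\sqrt{M{\left(k \right)} - 376} = \sqrt{-17 - 376} = \sqrt{-393} = i \sqrt{393}$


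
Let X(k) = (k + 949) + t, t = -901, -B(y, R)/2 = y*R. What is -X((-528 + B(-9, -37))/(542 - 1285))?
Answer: -36858/743 ≈ -49.607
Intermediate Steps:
B(y, R) = -2*R*y (B(y, R) = -2*y*R = -2*R*y)
X(k) = 48 + k (X(k) = (k + 949) - 901 = (949 + k) - 901 = 48 + k)
-X((-528 + B(-9, -37))/(542 - 1285)) = -(48 + (-528 - 2*(-37)*(-9))/(542 - 1285)) = -(48 + (-528 - 666)/(-743)) = -(48 - 1194*(-1/743)) = -(48 + 1194/743) = -1*36858/743 = -36858/743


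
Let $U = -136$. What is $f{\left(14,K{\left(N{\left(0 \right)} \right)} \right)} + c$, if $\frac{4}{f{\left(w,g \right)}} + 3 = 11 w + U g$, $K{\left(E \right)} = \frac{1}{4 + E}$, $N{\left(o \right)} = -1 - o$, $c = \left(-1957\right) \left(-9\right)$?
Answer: $\frac{5583333}{317} \approx 17613.0$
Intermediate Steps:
$c = 17613$
$f{\left(w,g \right)} = \frac{4}{-3 - 136 g + 11 w}$ ($f{\left(w,g \right)} = \frac{4}{-3 - \left(- 11 w + 136 g\right)} = \frac{4}{-3 - 136 g + 11 w}$)
$f{\left(14,K{\left(N{\left(0 \right)} \right)} \right)} + c = \frac{4}{-3 - \frac{136}{4 - 1} + 11 \cdot 14} + 17613 = \frac{4}{-3 - \frac{136}{4 + \left(-1 + 0\right)} + 154} + 17613 = \frac{4}{-3 - \frac{136}{4 - 1} + 154} + 17613 = \frac{4}{-3 - \frac{136}{3} + 154} + 17613 = \frac{4}{\frac{317}{3}} + 17613 = 4 \cdot \frac{3}{317} + 17613 = \frac{12}{317} + 17613 = \frac{5583333}{317}$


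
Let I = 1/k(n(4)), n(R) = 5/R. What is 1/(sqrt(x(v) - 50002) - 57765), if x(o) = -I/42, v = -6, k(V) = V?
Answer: -6065325/350368748837 - 2*I*sqrt(137818065)/350368748837 ≈ -1.7311e-5 - 6.7013e-8*I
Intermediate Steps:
I = 4/5 (I = 1/(5/4) = 4/5 ≈ 0.80000)
x(o) = -2/105 (x(o) = -1*4/5/42 = -4/5*1/42 = -2/105)
1/(sqrt(x(v) - 50002) - 57765) = 1/(sqrt(-2/105 - 50002) - 57765) = 1/(sqrt(-5250212/105) - 57765) = 1/(2*I*sqrt(137818065)/105 - 57765) = 1/(-57765 + 2*I*sqrt(137818065)/105)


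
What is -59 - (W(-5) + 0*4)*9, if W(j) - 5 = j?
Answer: -59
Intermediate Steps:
W(j) = 5 + j
-59 - (W(-5) + 0*4)*9 = -59 - ((5 - 5) + 0*4)*9 = -59 - (0 + 0)*9 = -59 - 0*9 = -59 - 1*0 = -59 + 0 = -59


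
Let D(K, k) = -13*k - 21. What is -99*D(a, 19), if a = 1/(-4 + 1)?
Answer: 26532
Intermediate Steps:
a = -⅓ (a = 1/(-3) = -⅓ ≈ -0.33333)
D(K, k) = -21 - 13*k
-99*D(a, 19) = -99*(-21 - 13*19) = -99*(-21 - 247) = -99*(-268) = 26532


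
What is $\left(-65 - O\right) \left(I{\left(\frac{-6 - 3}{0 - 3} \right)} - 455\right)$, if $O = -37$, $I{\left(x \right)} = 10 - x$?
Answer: $12544$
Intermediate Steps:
$\left(-65 - O\right) \left(I{\left(\frac{-6 - 3}{0 - 3} \right)} - 455\right) = \left(-65 - -37\right) \left(\left(10 - \frac{-6 - 3}{0 - 3}\right) - 455\right) = \left(-65 + 37\right) \left(\left(10 - - \frac{9}{-3}\right) - 455\right) = - 28 \left(\left(10 - \left(-9\right) \left(- \frac{1}{3}\right)\right) - 455\right) = - 28 \left(\left(10 - 3\right) - 455\right) = - 28 \left(7 - 455\right) = \left(-28\right) \left(-448\right) = 12544$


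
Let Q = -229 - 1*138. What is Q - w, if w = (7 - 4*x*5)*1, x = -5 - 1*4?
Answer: -554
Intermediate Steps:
x = -9 (x = -5 - 4 = -9)
Q = -367 (Q = -229 - 138 = -367)
w = 187 (w = (7 - 4*(-9)*5)*1 = (7 + 36*5)*1 = (7 + 180)*1 = 187*1 = 187)
Q - w = -367 - 1*187 = -367 - 187 = -554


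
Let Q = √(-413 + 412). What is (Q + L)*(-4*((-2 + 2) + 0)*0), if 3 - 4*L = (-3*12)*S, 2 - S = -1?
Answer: 0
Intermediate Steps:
S = 3 (S = 2 - 1*(-1) = 2 + 1 = 3)
L = 111/4 (L = ¾ - (-3*12)*3/4 = ¾ - (-9)*3 = ¾ - ¼*(-108) = ¾ + 27 = 111/4 ≈ 27.750)
Q = I (Q = √(-1) = I ≈ 1.0*I)
(Q + L)*(-4*((-2 + 2) + 0)*0) = (I + 111/4)*(-4*((-2 + 2) + 0)*0) = (111/4 + I)*(-4*(0 + 0)*0) = (111/4 + I)*(-4*0*0) = (111/4 + I)*(0*0) = (111/4 + I)*0 = 0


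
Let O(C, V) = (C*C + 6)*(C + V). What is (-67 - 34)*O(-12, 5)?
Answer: 106050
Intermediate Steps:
O(C, V) = (6 + C²)*(C + V) (O(C, V) = (C² + 6)*(C + V) = (6 + C²)*(C + V))
(-67 - 34)*O(-12, 5) = (-67 - 34)*((-12)³ + 6*(-12) + 6*5 + 5*(-12)²) = -101*(-1728 - 72 + 30 + 5*144) = -101*(-1728 - 72 + 30 + 720) = -101*(-1050) = 106050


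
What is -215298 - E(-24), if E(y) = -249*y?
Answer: -221274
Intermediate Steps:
-215298 - E(-24) = -215298 - (-249)*(-24) = -215298 - 1*5976 = -215298 - 5976 = -221274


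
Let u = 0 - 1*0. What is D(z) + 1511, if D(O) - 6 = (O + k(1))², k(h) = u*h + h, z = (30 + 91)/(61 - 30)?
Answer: 1480941/961 ≈ 1541.0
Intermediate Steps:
z = 121/31 ≈ 3.9032
u = 0 (u = 0 + 0 = 0)
k(h) = h (k(h) = 0*h + h = 0 + h = h)
D(O) = 6 + (1 + O)² (D(O) = 6 + (O + 1)² = 6 + (1 + O)²)
D(z) + 1511 = (6 + (1 + 121/31)²) + 1511 = (6 + (152/31)²) + 1511 = (6 + 23104/961) + 1511 = 28870/961 + 1511 = 1480941/961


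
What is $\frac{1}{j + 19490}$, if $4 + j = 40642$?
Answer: $\frac{1}{60128} \approx 1.6631 \cdot 10^{-5}$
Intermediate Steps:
$j = 40638$ ($j = -4 + 40642 = 40638$)
$\frac{1}{j + 19490} = \frac{1}{40638 + 19490} = \frac{1}{60128}$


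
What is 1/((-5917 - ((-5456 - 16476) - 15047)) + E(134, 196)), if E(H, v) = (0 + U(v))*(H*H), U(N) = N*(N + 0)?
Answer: 1/689828758 ≈ 1.4496e-9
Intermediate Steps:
U(N) = N² (U(N) = N*N = N²)
E(H, v) = H²*v² (E(H, v) = (0 + v²)*(H*H) = v²*H² = H²*v²)
1/((-5917 - ((-5456 - 16476) - 15047)) + E(134, 196)) = 1/((-5917 - ((-5456 - 16476) - 15047)) + 134²*196²) = 1/((-5917 - (-21932 - 15047)) + 17956*38416) = 1/((-5917 - 1*(-36979)) + 689797696) = 1/((-5917 + 36979) + 689797696) = 1/(31062 + 689797696) = 1/689828758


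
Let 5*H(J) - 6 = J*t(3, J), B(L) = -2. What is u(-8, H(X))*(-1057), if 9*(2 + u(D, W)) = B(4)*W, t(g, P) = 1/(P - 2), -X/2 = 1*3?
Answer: 24311/10 ≈ 2431.1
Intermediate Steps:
X = -6 (X = -2*3 = -6)
t(g, P) = 1/(-2 + P)
H(J) = 6/5 + J/(5*(-2 + J)) (H(J) = 6/5 + (J/(-2 + J))/5 = 6/5 + J/(5*(-2 + J)))
u(D, W) = -2 - 2*W/9 (u(D, W) = -2 + (-2*W)/9 = -2 - 2*W/9)
u(-8, H(X))*(-1057) = (-2 - 2*(-12 + 7*(-6))/(45*(-2 - 6)))*(-1057) = (-2 - 2*(-12 - 42)/(45*(-8)))*(-1057) = (-2 - 2*(-1)*(-54)/(45*8))*(-1057) = (-2 - 2/9*27/20)*(-1057) = (-2 - 3/10)*(-1057) = -23/10*(-1057) = 24311/10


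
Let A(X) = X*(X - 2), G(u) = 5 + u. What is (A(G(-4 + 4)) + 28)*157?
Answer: 6751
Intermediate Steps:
A(X) = X*(-2 + X)
(A(G(-4 + 4)) + 28)*157 = ((5 + (-4 + 4))*(-2 + (5 + (-4 + 4))) + 28)*157 = ((5 + 0)*(-2 + (5 + 0)) + 28)*157 = (5*(-2 + 5) + 28)*157 = (5*3 + 28)*157 = (15 + 28)*157 = 43*157 = 6751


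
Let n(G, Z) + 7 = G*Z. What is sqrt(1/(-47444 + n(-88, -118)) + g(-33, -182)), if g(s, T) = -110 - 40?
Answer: I*sqrt(206094410417)/37067 ≈ 12.247*I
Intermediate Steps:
n(G, Z) = -7 + G*Z
g(s, T) = -150
sqrt(1/(-47444 + n(-88, -118)) + g(-33, -182)) = sqrt(1/(-47444 + (-7 - 88*(-118))) - 150) = sqrt(1/(-47444 + (-7 + 10384)) - 150) = sqrt(1/(-47444 + 10377) - 150) = sqrt(1/(-37067) - 150) = sqrt(-1/37067 - 150) = sqrt(-5560051/37067) = I*sqrt(206094410417)/37067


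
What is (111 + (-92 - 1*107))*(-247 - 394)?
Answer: 56408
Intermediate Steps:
(111 + (-92 - 1*107))*(-247 - 394) = (111 + (-92 - 107))*(-641) = (111 - 199)*(-641) = -88*(-641) = 56408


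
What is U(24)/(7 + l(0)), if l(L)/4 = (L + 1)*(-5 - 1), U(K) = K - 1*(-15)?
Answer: -39/17 ≈ -2.2941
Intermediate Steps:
U(K) = 15 + K (U(K) = K + 15 = 15 + K)
l(L) = -24 - 24*L (l(L) = 4*((L + 1)*(-5 - 1)) = 4*((1 + L)*(-6)) = 4*(-6 - 6*L) = -24 - 24*L)
U(24)/(7 + l(0)) = (15 + 24)/(7 + (-24 - 24*0)) = 39/(7 + (-24 + 0)) = 39/(7 - 24) = 39/(-17) = -1/17*39 = -39/17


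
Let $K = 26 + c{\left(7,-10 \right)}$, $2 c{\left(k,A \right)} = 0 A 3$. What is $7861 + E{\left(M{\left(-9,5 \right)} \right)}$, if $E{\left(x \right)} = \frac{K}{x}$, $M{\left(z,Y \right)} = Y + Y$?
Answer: $\frac{39318}{5} \approx 7863.6$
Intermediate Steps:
$c{\left(k,A \right)} = 0$ ($c{\left(k,A \right)} = \frac{0 A 3}{2} = \frac{0 \cdot 3}{2} = \frac{1}{2} \cdot 0 = 0$)
$M{\left(z,Y \right)} = 2 Y$
$K = 26$ ($K = 26 + 0 = 26$)
$E{\left(x \right)} = \frac{26}{x}$
$7861 + E{\left(M{\left(-9,5 \right)} \right)} = 7861 + \frac{26}{2 \cdot 5} = 7861 + \frac{26}{10} = 7861 + 26 \cdot \frac{1}{10} = 7861 + \frac{13}{5} = \frac{39318}{5}$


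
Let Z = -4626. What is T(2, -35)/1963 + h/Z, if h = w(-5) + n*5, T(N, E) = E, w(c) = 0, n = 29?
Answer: -446545/9080838 ≈ -0.049174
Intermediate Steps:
h = 145 (h = 0 + 29*5 = 0 + 145 = 145)
T(2, -35)/1963 + h/Z = -35/1963 + 145/(-4626) = -35*1/1963 + 145*(-1/4626) = -35/1963 - 145/4626 = -446545/9080838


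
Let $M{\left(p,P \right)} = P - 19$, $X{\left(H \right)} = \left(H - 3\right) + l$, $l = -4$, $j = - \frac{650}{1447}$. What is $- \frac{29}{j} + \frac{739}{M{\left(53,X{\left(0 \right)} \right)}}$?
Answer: $\frac{11744}{325} \approx 36.135$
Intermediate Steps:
$j = - \frac{650}{1447}$ ($j = \left(-650\right) \frac{1}{1447} = - \frac{650}{1447} \approx -0.44921$)
$X{\left(H \right)} = -7 + H$ ($X{\left(H \right)} = \left(H - 3\right) - 4 = \left(-3 + H\right) - 4 = -7 + H$)
$M{\left(p,P \right)} = -19 + P$
$- \frac{29}{j} + \frac{739}{M{\left(53,X{\left(0 \right)} \right)}} = - \frac{29}{- \frac{650}{1447}} + \frac{739}{-19 + \left(-7 + 0\right)} = \left(-29\right) \left(- \frac{1447}{650}\right) + \frac{739}{-19 - 7} = \frac{41963}{650} + \frac{739}{-26} = \frac{41963}{650} + 739 \left(- \frac{1}{26}\right) = \frac{41963}{650} - \frac{739}{26} = \frac{11744}{325}$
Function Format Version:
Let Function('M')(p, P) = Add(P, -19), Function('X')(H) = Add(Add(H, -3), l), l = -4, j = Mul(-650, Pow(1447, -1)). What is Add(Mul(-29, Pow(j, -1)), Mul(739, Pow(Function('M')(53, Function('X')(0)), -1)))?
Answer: Rational(11744, 325) ≈ 36.135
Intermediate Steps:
j = Rational(-650, 1447) (j = Mul(-650, Rational(1, 1447)) = Rational(-650, 1447) ≈ -0.44921)
Function('X')(H) = Add(-7, H) (Function('X')(H) = Add(Add(H, -3), -4) = Add(Add(-3, H), -4) = Add(-7, H))
Function('M')(p, P) = Add(-19, P)
Add(Mul(-29, Pow(j, -1)), Mul(739, Pow(Function('M')(53, Function('X')(0)), -1))) = Add(Mul(-29, Pow(Rational(-650, 1447), -1)), Mul(739, Pow(Add(-19, Add(-7, 0)), -1))) = Add(Mul(-29, Rational(-1447, 650)), Mul(739, Pow(Add(-19, -7), -1))) = Add(Rational(41963, 650), Mul(739, Pow(-26, -1))) = Add(Rational(41963, 650), Mul(739, Rational(-1, 26))) = Add(Rational(41963, 650), Rational(-739, 26)) = Rational(11744, 325)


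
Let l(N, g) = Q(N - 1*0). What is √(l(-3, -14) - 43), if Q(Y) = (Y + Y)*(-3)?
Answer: 5*I ≈ 5.0*I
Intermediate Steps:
Q(Y) = -6*Y (Q(Y) = (2*Y)*(-3) = -6*Y)
l(N, g) = -6*N (l(N, g) = -6*(N - 1*0) = -6*(N + 0) = -6*N)
√(l(-3, -14) - 43) = √(-6*(-3) - 43) = √(18 - 43) = √(-25) = 5*I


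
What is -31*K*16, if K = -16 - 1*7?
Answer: 11408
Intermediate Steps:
K = -23 (K = -16 - 7 = -23)
-31*K*16 = -31*(-23)*16 = 713*16 = 11408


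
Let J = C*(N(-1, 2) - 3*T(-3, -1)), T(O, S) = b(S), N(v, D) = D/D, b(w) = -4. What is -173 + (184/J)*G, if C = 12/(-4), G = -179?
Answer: 26189/39 ≈ 671.51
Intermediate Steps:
N(v, D) = 1
T(O, S) = -4
C = -3 (C = 12*(-¼) = -3)
J = -39 (J = -3*(1 - 3*(-4)) = -3*(1 + 12) = -3*13 = -39)
-173 + (184/J)*G = -173 + (184/(-39))*(-179) = -173 + (184*(-1/39))*(-179) = -173 - 184/39*(-179) = -173 + 32936/39 = 26189/39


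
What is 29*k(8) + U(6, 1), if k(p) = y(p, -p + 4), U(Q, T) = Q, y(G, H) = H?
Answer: -110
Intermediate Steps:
k(p) = 4 - p (k(p) = -p + 4 = 4 - p)
29*k(8) + U(6, 1) = 29*(4 - 1*8) + 6 = 29*(4 - 8) + 6 = 29*(-4) + 6 = -116 + 6 = -110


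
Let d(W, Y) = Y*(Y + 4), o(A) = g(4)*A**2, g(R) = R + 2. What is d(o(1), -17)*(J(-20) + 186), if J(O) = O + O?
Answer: 32266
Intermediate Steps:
g(R) = 2 + R
J(O) = 2*O
o(A) = 6*A**2 (o(A) = (2 + 4)*A**2 = 6*A**2)
d(W, Y) = Y*(4 + Y)
d(o(1), -17)*(J(-20) + 186) = (-17*(4 - 17))*(2*(-20) + 186) = (-17*(-13))*(-40 + 186) = 221*146 = 32266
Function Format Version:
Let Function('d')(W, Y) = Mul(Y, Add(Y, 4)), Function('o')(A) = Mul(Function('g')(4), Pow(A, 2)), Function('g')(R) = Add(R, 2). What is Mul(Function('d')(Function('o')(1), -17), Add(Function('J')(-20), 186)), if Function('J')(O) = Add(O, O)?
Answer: 32266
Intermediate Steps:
Function('g')(R) = Add(2, R)
Function('J')(O) = Mul(2, O)
Function('o')(A) = Mul(6, Pow(A, 2)) (Function('o')(A) = Mul(Add(2, 4), Pow(A, 2)) = Mul(6, Pow(A, 2)))
Function('d')(W, Y) = Mul(Y, Add(4, Y))
Mul(Function('d')(Function('o')(1), -17), Add(Function('J')(-20), 186)) = Mul(Mul(-17, Add(4, -17)), Add(Mul(2, -20), 186)) = Mul(Mul(-17, -13), Add(-40, 186)) = Mul(221, 146) = 32266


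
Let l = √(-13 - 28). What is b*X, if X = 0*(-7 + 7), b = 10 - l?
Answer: 0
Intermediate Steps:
l = I*√41 (l = √(-41) = I*√41 ≈ 6.4031*I)
b = 10 - I*√41 ≈ 10.0 - 6.4031*I
X = 0 (X = 0*0 = 0)
b*X = (10 - I*√41)*0 = 0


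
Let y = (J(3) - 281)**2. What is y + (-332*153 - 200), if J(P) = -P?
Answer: 29660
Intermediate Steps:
y = 80656 (y = (-1*3 - 281)**2 = (-3 - 281)**2 = (-284)**2 = 80656)
y + (-332*153 - 200) = 80656 + (-332*153 - 200) = 80656 + (-50796 - 200) = 80656 - 50996 = 29660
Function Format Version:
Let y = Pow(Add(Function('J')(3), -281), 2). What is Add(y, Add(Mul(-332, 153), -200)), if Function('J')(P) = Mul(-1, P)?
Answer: 29660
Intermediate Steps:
y = 80656 (y = Pow(Add(Mul(-1, 3), -281), 2) = Pow(Add(-3, -281), 2) = Pow(-284, 2) = 80656)
Add(y, Add(Mul(-332, 153), -200)) = Add(80656, Add(Mul(-332, 153), -200)) = Add(80656, Add(-50796, -200)) = Add(80656, -50996) = 29660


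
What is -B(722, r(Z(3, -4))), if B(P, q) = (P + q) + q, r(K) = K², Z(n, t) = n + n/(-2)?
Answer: -1453/2 ≈ -726.50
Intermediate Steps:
Z(n, t) = n/2 (Z(n, t) = n + n*(-½) = n - n/2 = n/2)
B(P, q) = P + 2*q
-B(722, r(Z(3, -4))) = -(722 + 2*((½)*3)²) = -(722 + 2*(3/2)²) = -(722 + 2*(9/4)) = -(722 + 9/2) = -1*1453/2 = -1453/2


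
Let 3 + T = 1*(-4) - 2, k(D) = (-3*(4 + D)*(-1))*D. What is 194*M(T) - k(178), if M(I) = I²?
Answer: -81474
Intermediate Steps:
k(D) = D*(12 + 3*D) (k(D) = (-3*(-4 - D))*D = (12 + 3*D)*D = D*(12 + 3*D))
T = -9 (T = -3 + (1*(-4) - 2) = -3 + (-4 - 2) = -3 - 6 = -9)
194*M(T) - k(178) = 194*(-9)² - 3*178*(4 + 178) = 194*81 - 3*178*182 = 15714 - 1*97188 = 15714 - 97188 = -81474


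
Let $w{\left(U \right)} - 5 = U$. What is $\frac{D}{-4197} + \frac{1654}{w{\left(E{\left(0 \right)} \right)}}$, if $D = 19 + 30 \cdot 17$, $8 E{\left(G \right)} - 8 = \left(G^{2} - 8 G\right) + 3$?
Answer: $\frac{6167525}{23783} \approx 259.32$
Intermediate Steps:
$E{\left(G \right)} = \frac{11}{8} - G + \frac{G^{2}}{8}$ ($E{\left(G \right)} = 1 + \frac{\left(G^{2} - 8 G\right) + 3}{8} = 1 + \frac{3 + G^{2} - 8 G}{8} = 1 + \left(\frac{3}{8} - G + \frac{G^{2}}{8}\right) = \frac{11}{8} - G + \frac{G^{2}}{8}$)
$w{\left(U \right)} = 5 + U$
$D = 529$ ($D = 19 + 510 = 529$)
$\frac{D}{-4197} + \frac{1654}{w{\left(E{\left(0 \right)} \right)}} = \frac{529}{-4197} + \frac{1654}{5 + \left(\frac{11}{8} - 0 + \frac{0^{2}}{8}\right)} = 529 \left(- \frac{1}{4197}\right) + \frac{1654}{5 + \left(\frac{11}{8} + 0 + \frac{1}{8} \cdot 0\right)} = - \frac{529}{4197} + \frac{1654}{5 + \left(\frac{11}{8} + 0 + 0\right)} = - \frac{529}{4197} + \frac{1654}{5 + \frac{11}{8}} = - \frac{529}{4197} + \frac{1654}{\frac{51}{8}} = - \frac{529}{4197} + 1654 \cdot \frac{8}{51} = - \frac{529}{4197} + \frac{13232}{51} = \frac{6167525}{23783}$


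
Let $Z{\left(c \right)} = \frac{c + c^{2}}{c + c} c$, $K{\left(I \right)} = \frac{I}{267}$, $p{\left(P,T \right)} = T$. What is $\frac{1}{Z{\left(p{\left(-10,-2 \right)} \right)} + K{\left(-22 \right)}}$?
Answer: $\frac{267}{245} \approx 1.0898$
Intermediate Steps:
$K{\left(I \right)} = \frac{I}{267}$ ($K{\left(I \right)} = I \frac{1}{267} = \frac{I}{267}$)
$Z{\left(c \right)} = \frac{c}{2} + \frac{c^{2}}{2}$ ($Z{\left(c \right)} = \frac{c + c^{2}}{2 c} c = \frac{c}{2} + \frac{c^{2}}{2}$)
$\frac{1}{Z{\left(p{\left(-10,-2 \right)} \right)} + K{\left(-22 \right)}} = \frac{1}{\frac{1}{2} \left(-2\right) \left(1 - 2\right) + \frac{1}{267} \left(-22\right)} = \frac{1}{\frac{1}{2} \left(-2\right) \left(-1\right) - \frac{22}{267}} = \frac{1}{1 - \frac{22}{267}} = \frac{1}{\frac{245}{267}} = \frac{267}{245}$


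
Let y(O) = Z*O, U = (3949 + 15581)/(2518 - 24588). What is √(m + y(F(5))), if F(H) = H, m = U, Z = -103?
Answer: I*√2512797506/2207 ≈ 22.713*I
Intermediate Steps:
U = -1953/2207 (U = 19530/(-22070) = 19530*(-1/22070) = -1953/2207 ≈ -0.88491)
m = -1953/2207 ≈ -0.88491
y(O) = -103*O
√(m + y(F(5))) = √(-1953/2207 - 103*5) = √(-1953/2207 - 515) = √(-1138558/2207) = I*√2512797506/2207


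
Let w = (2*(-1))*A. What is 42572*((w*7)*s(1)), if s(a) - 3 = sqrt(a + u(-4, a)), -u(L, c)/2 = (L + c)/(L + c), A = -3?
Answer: 5364072 + 1788024*I ≈ 5.3641e+6 + 1.788e+6*I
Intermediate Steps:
u(L, c) = -2 (u(L, c) = -2*(L + c)/(L + c) = -2*1 = -2)
w = 6 (w = (2*(-1))*(-3) = -2*(-3) = 6)
s(a) = 3 + sqrt(-2 + a) (s(a) = 3 + sqrt(a - 2) = 3 + sqrt(-2 + a))
42572*((w*7)*s(1)) = 42572*((6*7)*(3 + sqrt(-2 + 1))) = 42572*(42*(3 + sqrt(-1))) = 42572*(42*(3 + I)) = 42572*(126 + 42*I) = 5364072 + 1788024*I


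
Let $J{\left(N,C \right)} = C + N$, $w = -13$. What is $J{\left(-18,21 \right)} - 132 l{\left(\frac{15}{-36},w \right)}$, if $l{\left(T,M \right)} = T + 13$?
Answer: $-1658$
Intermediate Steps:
$l{\left(T,M \right)} = 13 + T$
$J{\left(-18,21 \right)} - 132 l{\left(\frac{15}{-36},w \right)} = \left(21 - 18\right) - 132 \left(13 + \frac{15}{-36}\right) = 3 - 132 \left(13 + 15 \left(- \frac{1}{36}\right)\right) = 3 - 132 \left(13 - \frac{5}{12}\right) = 3 - 1661 = -1658$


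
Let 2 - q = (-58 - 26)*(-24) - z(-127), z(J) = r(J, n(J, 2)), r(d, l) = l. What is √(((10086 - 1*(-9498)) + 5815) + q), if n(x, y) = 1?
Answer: √23386 ≈ 152.92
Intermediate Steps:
z(J) = 1
q = -2013 (q = 2 - ((-58 - 26)*(-24) - 1*1) = 2 - (-84*(-24) - 1) = 2 - (2016 - 1) = 2 - 1*2015 = 2 - 2015 = -2013)
√(((10086 - 1*(-9498)) + 5815) + q) = √(((10086 - 1*(-9498)) + 5815) - 2013) = √(((10086 + 9498) + 5815) - 2013) = √((19584 + 5815) - 2013) = √(25399 - 2013) = √23386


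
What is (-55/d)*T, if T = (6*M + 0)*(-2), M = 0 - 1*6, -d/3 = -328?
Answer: -165/41 ≈ -4.0244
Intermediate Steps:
d = 984 (d = -3*(-328) = 984)
M = -6 (M = 0 - 6 = -6)
T = 72 (T = (6*(-6) + 0)*(-2) = (-36 + 0)*(-2) = -36*(-2) = 72)
(-55/d)*T = -55/984*72 = -165/41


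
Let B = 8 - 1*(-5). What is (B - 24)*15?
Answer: -165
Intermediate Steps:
B = 13 (B = 8 + 5 = 13)
(B - 24)*15 = (13 - 24)*15 = -11*15 = -165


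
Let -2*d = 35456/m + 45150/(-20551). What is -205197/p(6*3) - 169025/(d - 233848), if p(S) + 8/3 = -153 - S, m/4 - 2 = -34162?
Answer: 6320043569122633373/5345642865387788 ≈ 1182.3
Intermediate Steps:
m = -136640 (m = 8 + 4*(-34162) = 8 - 136648 = -136640)
d = 53890252/43876385 (d = -(35456/(-136640) + 45150/(-20551))/2 = -(35456*(-1/136640) + 45150*(-1/20551))/2 = -(-554/2135 - 45150/20551)/2 = -½*(-107780504/43876385) = 53890252/43876385 ≈ 1.2282)
p(S) = -467/3 - S (p(S) = -8/3 + (-153 - S) = -467/3 - S)
-205197/p(6*3) - 169025/(d - 233848) = -205197/(-467/3 - 6*3) - 169025/(53890252/43876385 - 233848) = -205197/(-467/3 - 1*18) - 169025/(-10260350989228/43876385) = -205197/(-467/3 - 18) - 169025*(-43876385/10260350989228) = -205197/(-521/3) + 7416205974625/10260350989228 = -205197*(-3/521) + 7416205974625/10260350989228 = 615591/521 + 7416205974625/10260350989228 = 6320043569122633373/5345642865387788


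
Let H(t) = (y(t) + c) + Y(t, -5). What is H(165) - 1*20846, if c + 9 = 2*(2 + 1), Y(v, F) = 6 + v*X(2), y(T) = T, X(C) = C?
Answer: -20348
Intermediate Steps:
Y(v, F) = 6 + 2*v (Y(v, F) = 6 + v*2 = 6 + 2*v)
c = -3 (c = -9 + 2*(2 + 1) = -9 + 2*3 = -9 + 6 = -3)
H(t) = 3 + 3*t (H(t) = (t - 3) + (6 + 2*t) = (-3 + t) + (6 + 2*t) = 3 + 3*t)
H(165) - 1*20846 = (3 + 3*165) - 1*20846 = (3 + 495) - 20846 = 498 - 20846 = -20348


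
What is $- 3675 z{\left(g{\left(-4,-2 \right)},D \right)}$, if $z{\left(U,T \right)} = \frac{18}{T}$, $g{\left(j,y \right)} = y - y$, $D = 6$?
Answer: $-11025$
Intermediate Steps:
$g{\left(j,y \right)} = 0$
$- 3675 z{\left(g{\left(-4,-2 \right)},D \right)} = - 3675 \cdot \frac{18}{6} = - 3675 \cdot 18 \cdot \frac{1}{6} = \left(-3675\right) 3 = -11025$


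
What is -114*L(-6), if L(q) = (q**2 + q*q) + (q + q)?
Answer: -6840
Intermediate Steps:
L(q) = 2*q + 2*q**2 (L(q) = (q**2 + q**2) + 2*q = 2*q**2 + 2*q = 2*q + 2*q**2)
-114*L(-6) = -228*(-6)*(1 - 6) = -228*(-6)*(-5) = -114*60 = -6840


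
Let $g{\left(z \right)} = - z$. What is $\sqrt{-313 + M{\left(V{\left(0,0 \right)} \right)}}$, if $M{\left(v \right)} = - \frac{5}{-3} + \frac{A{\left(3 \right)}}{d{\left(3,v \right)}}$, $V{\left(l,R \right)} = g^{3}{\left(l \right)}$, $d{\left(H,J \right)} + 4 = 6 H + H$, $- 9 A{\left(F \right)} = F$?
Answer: $\frac{i \sqrt{89981}}{17} \approx 17.645 i$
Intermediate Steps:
$A{\left(F \right)} = - \frac{F}{9}$
$d{\left(H,J \right)} = -4 + 7 H$ ($d{\left(H,J \right)} = -4 + \left(6 H + H\right) = -4 + 7 H$)
$V{\left(l,R \right)} = - l^{3}$ ($V{\left(l,R \right)} = \left(- l\right)^{3} = - l^{3}$)
$M{\left(v \right)} = \frac{28}{17}$ ($M{\left(v \right)} = - \frac{5}{-3} + \frac{\left(- \frac{1}{9}\right) 3}{-4 + 7 \cdot 3} = \left(-5\right) \left(- \frac{1}{3}\right) - \frac{1}{3 \left(-4 + 21\right)} = \frac{5}{3} - \frac{1}{3 \cdot 17} = \frac{5}{3} - \frac{1}{51} = \frac{28}{17}$)
$\sqrt{-313 + M{\left(V{\left(0,0 \right)} \right)}} = \sqrt{-313 + \frac{28}{17}} = \sqrt{- \frac{5293}{17}} = \frac{i \sqrt{89981}}{17}$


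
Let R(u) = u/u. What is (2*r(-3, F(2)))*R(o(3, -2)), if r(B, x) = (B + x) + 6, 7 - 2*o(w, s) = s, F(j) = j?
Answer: 10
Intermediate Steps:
o(w, s) = 7/2 - s/2
R(u) = 1
r(B, x) = 6 + B + x
(2*r(-3, F(2)))*R(o(3, -2)) = (2*(6 - 3 + 2))*1 = (2*5)*1 = 10*1 = 10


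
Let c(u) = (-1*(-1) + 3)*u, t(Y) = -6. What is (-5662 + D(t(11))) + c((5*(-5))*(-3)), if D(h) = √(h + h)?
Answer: -5362 + 2*I*√3 ≈ -5362.0 + 3.4641*I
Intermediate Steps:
D(h) = √2*√h (D(h) = √(2*h) = √2*√h)
c(u) = 4*u (c(u) = (1 + 3)*u = 4*u)
(-5662 + D(t(11))) + c((5*(-5))*(-3)) = (-5662 + √2*√(-6)) + 4*((5*(-5))*(-3)) = (-5662 + √2*(I*√6)) + 4*(-25*(-3)) = (-5662 + 2*I*√3) + 4*75 = (-5662 + 2*I*√3) + 300 = -5362 + 2*I*√3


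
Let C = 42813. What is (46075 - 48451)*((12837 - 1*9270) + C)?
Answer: -110198880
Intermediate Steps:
(46075 - 48451)*((12837 - 1*9270) + C) = (46075 - 48451)*((12837 - 1*9270) + 42813) = -2376*((12837 - 9270) + 42813) = -2376*(3567 + 42813) = -2376*46380 = -110198880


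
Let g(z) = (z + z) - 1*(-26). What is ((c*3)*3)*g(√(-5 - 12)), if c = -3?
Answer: -702 - 54*I*√17 ≈ -702.0 - 222.65*I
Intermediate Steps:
g(z) = 26 + 2*z (g(z) = 2*z + 26 = 26 + 2*z)
((c*3)*3)*g(√(-5 - 12)) = (-3*3*3)*(26 + 2*√(-5 - 12)) = (-9*3)*(26 + 2*√(-17)) = -27*(26 + 2*(I*√17)) = -27*(26 + 2*I*√17) = -702 - 54*I*√17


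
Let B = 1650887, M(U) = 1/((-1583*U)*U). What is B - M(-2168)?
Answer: 12283349760023105/7440454592 ≈ 1.6509e+6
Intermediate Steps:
M(U) = -1/(1583*U²) (M(U) = 1/(-1583*U²) = -1/(1583*U²))
B - M(-2168) = 1650887 - (-1)/(1583*(-2168)²) = 1650887 - (-1)/(1583*4700224) = 1650887 - 1*(-1/7440454592) = 1650887 + 1/7440454592 = 12283349760023105/7440454592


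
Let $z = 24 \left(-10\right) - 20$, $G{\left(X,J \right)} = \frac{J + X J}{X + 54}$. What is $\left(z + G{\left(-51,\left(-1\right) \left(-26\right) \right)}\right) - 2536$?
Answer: $- \frac{9688}{3} \approx -3229.3$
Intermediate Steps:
$G{\left(X,J \right)} = \frac{J + J X}{54 + X}$
$z = -260$ ($z = -240 - 20 = -260$)
$\left(z + G{\left(-51,\left(-1\right) \left(-26\right) \right)}\right) - 2536 = \left(-260 + \frac{\left(-1\right) \left(-26\right) \left(1 - 51\right)}{54 - 51}\right) - 2536 = \left(-260 + 26 \cdot \frac{1}{3} \left(-50\right)\right) - 2536 = \left(-260 - \frac{1300}{3}\right) - 2536 = - \frac{2080}{3} - 2536 = - \frac{9688}{3}$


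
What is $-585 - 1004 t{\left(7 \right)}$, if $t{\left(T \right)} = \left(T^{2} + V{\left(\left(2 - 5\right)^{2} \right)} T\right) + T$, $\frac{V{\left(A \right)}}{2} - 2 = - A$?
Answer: $41583$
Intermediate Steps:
$V{\left(A \right)} = 4 - 2 A$ ($V{\left(A \right)} = 4 + 2 \left(- A\right) = 4 - 2 A$)
$t{\left(T \right)} = T^{2} - 13 T$ ($t{\left(T \right)} = \left(T^{2} + \left(4 - 2 \left(2 - 5\right)^{2}\right) T\right) + T = \left(T^{2} + \left(4 - 2 \left(-3\right)^{2}\right) T\right) + T = \left(T^{2} + \left(4 - 18\right) T\right) + T = \left(T^{2} - 14 T\right) + T = T^{2} - 13 T$)
$-585 - 1004 t{\left(7 \right)} = -585 - 1004 \cdot 7 \left(-13 + 7\right) = -585 - 1004 \cdot 7 \left(-6\right) = -585 - -42168 = -585 + 42168 = 41583$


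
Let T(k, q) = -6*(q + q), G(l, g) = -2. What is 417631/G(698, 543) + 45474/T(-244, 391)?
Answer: -81650650/391 ≈ -2.0883e+5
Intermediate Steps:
T(k, q) = -12*q
417631/G(698, 543) + 45474/T(-244, 391) = 417631/(-2) + 45474/((-12*391)) = 417631*(-½) + 45474/(-4692) = -417631/2 + 45474*(-1/4692) = -417631/2 - 7579/782 = -81650650/391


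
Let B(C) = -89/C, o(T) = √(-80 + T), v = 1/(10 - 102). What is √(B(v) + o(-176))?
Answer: 2*√(2047 + 4*I) ≈ 90.488 + 0.08841*I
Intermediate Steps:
v = -1/92 (v = 1/(-92) = -1/92 ≈ -0.010870)
√(B(v) + o(-176)) = √(-89/(-1/92) + √(-80 - 176)) = √(-89*(-92) + √(-256)) = √(8188 + 16*I)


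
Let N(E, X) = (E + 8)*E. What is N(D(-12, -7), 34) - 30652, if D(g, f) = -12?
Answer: -30604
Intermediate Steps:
N(E, X) = E*(8 + E) (N(E, X) = (8 + E)*E = E*(8 + E))
N(D(-12, -7), 34) - 30652 = -12*(8 - 12) - 30652 = -12*(-4) - 30652 = 48 - 30652 = -30604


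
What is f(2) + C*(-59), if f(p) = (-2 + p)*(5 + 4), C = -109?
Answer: 6431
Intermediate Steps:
f(p) = -18 + 9*p (f(p) = (-2 + p)*9 = -18 + 9*p)
f(2) + C*(-59) = (-18 + 9*2) - 109*(-59) = (-18 + 18) + 6431 = 0 + 6431 = 6431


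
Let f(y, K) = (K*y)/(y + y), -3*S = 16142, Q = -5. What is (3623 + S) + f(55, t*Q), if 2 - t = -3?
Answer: -10621/6 ≈ -1770.2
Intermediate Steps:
t = 5 (t = 2 - 1*(-3) = 2 + 3 = 5)
S = -16142/3 (S = -1/3*16142 = -16142/3 ≈ -5380.7)
f(y, K) = K/2 (f(y, K) = (K*y)/((2*y)) = (K*y)*(1/(2*y)) = K/2)
(3623 + S) + f(55, t*Q) = (3623 - 16142/3) + (5*(-5))/2 = -5273/3 + (1/2)*(-25) = -5273/3 - 25/2 = -10621/6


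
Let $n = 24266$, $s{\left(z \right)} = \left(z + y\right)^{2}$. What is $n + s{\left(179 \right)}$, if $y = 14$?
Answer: $61515$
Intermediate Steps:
$s{\left(z \right)} = \left(14 + z\right)^{2}$ ($s{\left(z \right)} = \left(z + 14\right)^{2} = \left(14 + z\right)^{2}$)
$n + s{\left(179 \right)} = 24266 + \left(14 + 179\right)^{2} = 24266 + 193^{2} = 24266 + 37249 = 61515$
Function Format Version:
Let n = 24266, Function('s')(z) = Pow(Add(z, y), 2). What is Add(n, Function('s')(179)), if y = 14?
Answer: 61515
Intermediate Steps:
Function('s')(z) = Pow(Add(14, z), 2) (Function('s')(z) = Pow(Add(z, 14), 2) = Pow(Add(14, z), 2))
Add(n, Function('s')(179)) = Add(24266, Pow(Add(14, 179), 2)) = Add(24266, Pow(193, 2)) = Add(24266, 37249) = 61515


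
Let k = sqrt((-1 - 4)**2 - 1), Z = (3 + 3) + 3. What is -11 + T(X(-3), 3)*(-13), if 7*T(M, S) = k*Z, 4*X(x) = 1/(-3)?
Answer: -11 - 234*sqrt(6)/7 ≈ -92.883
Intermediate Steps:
Z = 9 (Z = 6 + 3 = 9)
k = 2*sqrt(6) (k = sqrt((-5)**2 - 1) = sqrt(25 - 1) = sqrt(24) = 2*sqrt(6) ≈ 4.8990)
X(x) = -1/12 (X(x) = (1/4)/(-3) = (1/4)*(-1/3) = -1/12)
T(M, S) = 18*sqrt(6)/7 (T(M, S) = ((2*sqrt(6))*9)/7 = (18*sqrt(6))/7 = 18*sqrt(6)/7)
-11 + T(X(-3), 3)*(-13) = -11 + (18*sqrt(6)/7)*(-13) = -11 - 234*sqrt(6)/7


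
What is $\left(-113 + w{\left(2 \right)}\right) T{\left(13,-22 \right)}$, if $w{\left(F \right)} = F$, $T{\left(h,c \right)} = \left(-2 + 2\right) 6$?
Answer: $0$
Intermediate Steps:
$T{\left(h,c \right)} = 0$ ($T{\left(h,c \right)} = 0 \cdot 6 = 0$)
$\left(-113 + w{\left(2 \right)}\right) T{\left(13,-22 \right)} = \left(-113 + 2\right) 0 = \left(-111\right) 0 = 0$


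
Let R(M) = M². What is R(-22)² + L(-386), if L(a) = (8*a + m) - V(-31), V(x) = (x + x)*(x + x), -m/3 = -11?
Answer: 227357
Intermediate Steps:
m = 33 (m = -3*(-11) = 33)
V(x) = 4*x² (V(x) = (2*x)*(2*x) = 4*x²)
L(a) = -3811 + 8*a (L(a) = (8*a + 33) - 4*(-31)² = (33 + 8*a) - 4*961 = (33 + 8*a) - 1*3844 = (33 + 8*a) - 3844 = -3811 + 8*a)
R(-22)² + L(-386) = ((-22)²)² + (-3811 + 8*(-386)) = 484² + (-3811 - 3088) = 234256 - 6899 = 227357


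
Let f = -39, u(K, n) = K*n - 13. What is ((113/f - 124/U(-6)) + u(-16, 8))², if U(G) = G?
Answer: 2566404/169 ≈ 15186.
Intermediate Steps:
u(K, n) = -13 + K*n
((113/f - 124/U(-6)) + u(-16, 8))² = ((113/(-39) - 124/(-6)) + (-13 - 16*8))² = ((113*(-1/39) - 124*(-⅙)) + (-13 - 128))² = ((-113/39 + 62/3) - 141)² = (231/13 - 141)² = (-1602/13)² = 2566404/169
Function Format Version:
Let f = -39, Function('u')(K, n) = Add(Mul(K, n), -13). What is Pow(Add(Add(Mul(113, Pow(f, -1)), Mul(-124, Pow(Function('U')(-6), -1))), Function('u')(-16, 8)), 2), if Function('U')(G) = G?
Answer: Rational(2566404, 169) ≈ 15186.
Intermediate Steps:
Function('u')(K, n) = Add(-13, Mul(K, n))
Pow(Add(Add(Mul(113, Pow(f, -1)), Mul(-124, Pow(Function('U')(-6), -1))), Function('u')(-16, 8)), 2) = Pow(Add(Add(Mul(113, Pow(-39, -1)), Mul(-124, Pow(-6, -1))), Add(-13, Mul(-16, 8))), 2) = Pow(Add(Add(Mul(113, Rational(-1, 39)), Mul(-124, Rational(-1, 6))), Add(-13, -128)), 2) = Pow(Add(Add(Rational(-113, 39), Rational(62, 3)), -141), 2) = Pow(Add(Rational(231, 13), -141), 2) = Pow(Rational(-1602, 13), 2) = Rational(2566404, 169)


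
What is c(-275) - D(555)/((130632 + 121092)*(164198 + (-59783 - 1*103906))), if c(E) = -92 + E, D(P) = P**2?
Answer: -15674368799/42709172 ≈ -367.00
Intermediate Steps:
c(-275) - D(555)/((130632 + 121092)*(164198 + (-59783 - 1*103906))) = (-92 - 275) - 555**2/((130632 + 121092)*(164198 + (-59783 - 1*103906))) = -367 - 308025/(251724*(164198 + (-59783 - 103906))) = -367 - 308025/(251724*(164198 - 163689)) = -367 - 308025/(251724*509) = -367 - 308025/128127516 = -367 - 1*102675/42709172 = -367 - 102675/42709172 = -15674368799/42709172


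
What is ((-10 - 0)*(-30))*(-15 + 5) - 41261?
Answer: -44261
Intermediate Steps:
((-10 - 0)*(-30))*(-15 + 5) - 41261 = ((-10 - 1*0)*(-30))*(-10) - 41261 = ((-10 + 0)*(-30))*(-10) - 41261 = -10*(-30)*(-10) - 41261 = 300*(-10) - 41261 = -3000 - 41261 = -44261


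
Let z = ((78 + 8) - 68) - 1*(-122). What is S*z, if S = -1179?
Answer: -165060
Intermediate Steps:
z = 140 (z = (86 - 68) + 122 = 18 + 122 = 140)
S*z = -1179*140 = -165060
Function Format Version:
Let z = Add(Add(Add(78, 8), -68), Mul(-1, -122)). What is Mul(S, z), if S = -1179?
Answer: -165060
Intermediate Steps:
z = 140 (z = Add(Add(86, -68), 122) = Add(18, 122) = 140)
Mul(S, z) = Mul(-1179, 140) = -165060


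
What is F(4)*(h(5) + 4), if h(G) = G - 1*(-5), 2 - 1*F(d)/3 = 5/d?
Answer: 63/2 ≈ 31.500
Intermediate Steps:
F(d) = 6 - 15/d
h(G) = 5 + G (h(G) = G + 5 = 5 + G)
F(4)*(h(5) + 4) = (6 - 15/4)*((5 + 5) + 4) = (6 - 15*¼)*(10 + 4) = (6 - 15/4)*14 = (9/4)*14 = 63/2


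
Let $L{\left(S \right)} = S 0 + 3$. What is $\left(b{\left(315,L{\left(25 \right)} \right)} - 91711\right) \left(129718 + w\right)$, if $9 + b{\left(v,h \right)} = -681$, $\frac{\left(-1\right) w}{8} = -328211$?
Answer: $-254602269806$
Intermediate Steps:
$w = 2625688$ ($w = \left(-8\right) \left(-328211\right) = 2625688$)
$L{\left(S \right)} = 3$ ($L{\left(S \right)} = 0 + 3 = 3$)
$b{\left(v,h \right)} = -690$ ($b{\left(v,h \right)} = -9 - 681 = -690$)
$\left(b{\left(315,L{\left(25 \right)} \right)} - 91711\right) \left(129718 + w\right) = \left(-690 - 91711\right) \left(129718 + 2625688\right) = \left(-92401\right) 2755406 = -254602269806$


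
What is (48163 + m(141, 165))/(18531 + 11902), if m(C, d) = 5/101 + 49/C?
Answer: 52761149/33338181 ≈ 1.5826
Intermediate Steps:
m(C, d) = 5/101 + 49/C (m(C, d) = 5*(1/101) + 49/C = 5/101 + 49/C)
(48163 + m(141, 165))/(18531 + 11902) = (48163 + (5/101 + 49/141))/(18531 + 11902) = (48163 + (5/101 + 49*(1/141)))/30433 = (48163 + (5/101 + 49/141))*(1/30433) = (48163 + 5654/14241)*(1/30433) = (685894937/14241)*(1/30433) = 52761149/33338181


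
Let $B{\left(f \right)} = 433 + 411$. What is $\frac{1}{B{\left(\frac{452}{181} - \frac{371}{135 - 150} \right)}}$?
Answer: $\frac{1}{844} \approx 0.0011848$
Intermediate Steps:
$B{\left(f \right)} = 844$
$\frac{1}{B{\left(\frac{452}{181} - \frac{371}{135 - 150} \right)}} = \frac{1}{844}$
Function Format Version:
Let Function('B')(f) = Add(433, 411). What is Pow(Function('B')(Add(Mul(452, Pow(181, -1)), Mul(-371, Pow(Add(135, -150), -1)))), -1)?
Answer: Rational(1, 844) ≈ 0.0011848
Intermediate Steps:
Function('B')(f) = 844
Pow(Function('B')(Add(Mul(452, Pow(181, -1)), Mul(-371, Pow(Add(135, -150), -1)))), -1) = Pow(844, -1) = Rational(1, 844)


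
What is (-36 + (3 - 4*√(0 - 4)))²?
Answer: 1025 + 528*I ≈ 1025.0 + 528.0*I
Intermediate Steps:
(-36 + (3 - 4*√(0 - 4)))² = (-36 + (3 - 8*I))² = (-33 - 8*I)²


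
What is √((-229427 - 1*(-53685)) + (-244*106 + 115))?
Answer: I*√201491 ≈ 448.88*I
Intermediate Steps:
√((-229427 - 1*(-53685)) + (-244*106 + 115)) = √((-229427 + 53685) + (-25864 + 115)) = √(-175742 - 25749) = √(-201491) = I*√201491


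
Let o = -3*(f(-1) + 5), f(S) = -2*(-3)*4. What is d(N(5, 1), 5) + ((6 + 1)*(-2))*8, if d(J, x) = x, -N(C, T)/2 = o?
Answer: -107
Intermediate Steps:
f(S) = 24 (f(S) = 6*4 = 24)
o = -87 (o = -3*(24 + 5) = -3*29 = -87)
N(C, T) = 174 (N(C, T) = -2*(-87) = 174)
d(N(5, 1), 5) + ((6 + 1)*(-2))*8 = 5 + ((6 + 1)*(-2))*8 = 5 + (7*(-2))*8 = 5 - 14*8 = 5 - 112 = -107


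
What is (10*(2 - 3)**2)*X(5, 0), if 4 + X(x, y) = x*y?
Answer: -40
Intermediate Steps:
X(x, y) = -4 + x*y
(10*(2 - 3)**2)*X(5, 0) = (10*(2 - 3)**2)*(-4 + 5*0) = (10*(-1)**2)*(-4 + 0) = (10*1)*(-4) = 10*(-4) = -40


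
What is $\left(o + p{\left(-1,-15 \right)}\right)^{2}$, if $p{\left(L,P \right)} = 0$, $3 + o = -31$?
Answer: $1156$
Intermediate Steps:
$o = -34$ ($o = -3 - 31 = -34$)
$\left(o + p{\left(-1,-15 \right)}\right)^{2} = \left(-34 + 0\right)^{2} = \left(-34\right)^{2} = 1156$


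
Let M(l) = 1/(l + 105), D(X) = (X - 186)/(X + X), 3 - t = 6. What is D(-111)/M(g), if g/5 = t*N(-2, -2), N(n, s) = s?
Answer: 13365/74 ≈ 180.61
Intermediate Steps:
t = -3 (t = 3 - 1*6 = 3 - 6 = -3)
D(X) = (-186 + X)/(2*X) (D(X) = (-186 + X)/((2*X)) = (-186 + X)*(1/(2*X)) = (-186 + X)/(2*X))
g = 30 (g = 5*(-3*(-2)) = 5*6 = 30)
M(l) = 1/(105 + l)
D(-111)/M(g) = ((1/2)*(-186 - 111)/(-111))/(1/(105 + 30)) = ((1/2)*(-1/111)*(-297))/(1/135) = 99/(74*(1/135)) = (99/74)*135 = 13365/74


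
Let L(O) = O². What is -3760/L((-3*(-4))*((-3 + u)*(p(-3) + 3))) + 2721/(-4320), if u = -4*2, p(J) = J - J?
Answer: -1025323/1568160 ≈ -0.65384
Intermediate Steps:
p(J) = 0
u = -8
-3760/L((-3*(-4))*((-3 + u)*(p(-3) + 3))) + 2721/(-4320) = -3760*1/(144*(0 + 3)²*(-3 - 8)²) + 2721/(-4320) = -3760/((12*(-11*3))²) + 2721*(-1/4320) = -3760/((12*(-33))²) - 907/1440 = -3760/((-396)²) - 907/1440 = -3760/156816 - 907/1440 = -3760*1/156816 - 907/1440 = -235/9801 - 907/1440 = -1025323/1568160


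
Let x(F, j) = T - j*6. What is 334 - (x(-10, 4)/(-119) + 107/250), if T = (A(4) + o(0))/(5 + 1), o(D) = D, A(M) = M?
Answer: 4250543/12750 ≈ 333.38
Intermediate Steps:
T = ⅔ (T = (4 + 0)/(5 + 1) = 4/6 = 4*(⅙) = ⅔ ≈ 0.66667)
x(F, j) = ⅔ - 6*j (x(F, j) = ⅔ - j*6 = ⅔ - 6*j)
334 - (x(-10, 4)/(-119) + 107/250) = 334 - ((⅔ - 6*4)/(-119) + 107/250) = 334 - ((⅔ - 24)*(-1/119) + 107*(1/250)) = 334 - (-70/3*(-1/119) + 107/250) = 334 - (10/51 + 107/250) = 334 - 1*7957/12750 = 334 - 7957/12750 = 4250543/12750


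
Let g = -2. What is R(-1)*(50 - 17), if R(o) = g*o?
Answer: 66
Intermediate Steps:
R(o) = -2*o
R(-1)*(50 - 17) = (-2*(-1))*(50 - 17) = 2*33 = 66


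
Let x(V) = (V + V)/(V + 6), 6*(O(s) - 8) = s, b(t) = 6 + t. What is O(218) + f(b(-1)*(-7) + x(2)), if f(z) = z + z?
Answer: -74/3 ≈ -24.667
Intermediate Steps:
O(s) = 8 + s/6
x(V) = 2*V/(6 + V) (x(V) = (2*V)/(6 + V) = 2*V/(6 + V))
f(z) = 2*z
O(218) + f(b(-1)*(-7) + x(2)) = (8 + (⅙)*218) + 2*((6 - 1)*(-7) + 2*2/(6 + 2)) = (8 + 109/3) + 2*(5*(-7) + 2*2/8) = 133/3 + 2*(-35 + 2*2*(⅛)) = 133/3 + 2*(-35 + ½) = 133/3 + 2*(-69/2) = 133/3 - 69 = -74/3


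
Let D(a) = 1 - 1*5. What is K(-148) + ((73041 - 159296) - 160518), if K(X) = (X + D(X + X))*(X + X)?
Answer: -201781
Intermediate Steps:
D(a) = -4 (D(a) = 1 - 5 = -4)
K(X) = 2*X*(-4 + X) (K(X) = (X - 4)*(X + X) = (-4 + X)*(2*X) = 2*X*(-4 + X))
K(-148) + ((73041 - 159296) - 160518) = 2*(-148)*(-4 - 148) + ((73041 - 159296) - 160518) = 2*(-148)*(-152) + (-86255 - 160518) = 44992 - 246773 = -201781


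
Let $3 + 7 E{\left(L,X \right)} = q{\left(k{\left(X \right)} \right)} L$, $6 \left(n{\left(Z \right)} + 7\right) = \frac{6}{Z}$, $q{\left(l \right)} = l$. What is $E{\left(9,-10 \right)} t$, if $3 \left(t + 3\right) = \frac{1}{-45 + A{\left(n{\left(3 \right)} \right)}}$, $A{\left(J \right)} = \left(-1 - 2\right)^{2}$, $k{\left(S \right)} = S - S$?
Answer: $\frac{325}{252} \approx 1.2897$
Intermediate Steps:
$k{\left(S \right)} = 0$
$n{\left(Z \right)} = -7 + \frac{1}{Z}$ ($n{\left(Z \right)} = -7 + \frac{6 \frac{1}{Z}}{6} = -7 + \frac{1}{Z}$)
$E{\left(L,X \right)} = - \frac{3}{7}$ ($E{\left(L,X \right)} = - \frac{3}{7} + \frac{0 L}{7} = - \frac{3}{7} + \frac{1}{7} \cdot 0 = - \frac{3}{7} + 0 = - \frac{3}{7}$)
$A{\left(J \right)} = 9$ ($A{\left(J \right)} = \left(-3\right)^{2} = 9$)
$t = - \frac{325}{108}$ ($t = -3 + \frac{1}{3 \left(-45 + 9\right)} = -3 + \frac{1}{3 \left(-36\right)} = -3 + \frac{1}{3} \left(- \frac{1}{36}\right) = -3 - \frac{1}{108} = - \frac{325}{108} \approx -3.0093$)
$E{\left(9,-10 \right)} t = \left(- \frac{3}{7}\right) \left(- \frac{325}{108}\right) = \frac{325}{252}$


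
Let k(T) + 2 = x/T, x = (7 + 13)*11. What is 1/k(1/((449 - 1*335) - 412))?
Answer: -1/65562 ≈ -1.5253e-5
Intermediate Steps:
x = 220 (x = 20*11 = 220)
k(T) = -2 + 220/T
1/k(1/((449 - 1*335) - 412)) = 1/(-2 + 220/(1/((449 - 1*335) - 412))) = 1/(-2 + 220/(1/((449 - 335) - 412))) = 1/(-2 + 220/(1/(114 - 412))) = 1/(-2 + 220/(1/(-298))) = 1/(-2 + 220/(-1/298)) = 1/(-2 + 220*(-298)) = 1/(-2 - 65560) = 1/(-65562) = -1/65562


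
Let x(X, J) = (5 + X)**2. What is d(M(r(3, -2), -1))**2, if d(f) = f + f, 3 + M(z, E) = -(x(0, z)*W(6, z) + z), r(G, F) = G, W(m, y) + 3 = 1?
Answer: 7744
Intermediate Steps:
W(m, y) = -2 (W(m, y) = -3 + 1 = -2)
M(z, E) = 47 - z (M(z, E) = -3 - ((5 + 0)**2*(-2) + z) = -3 - (5**2*(-2) + z) = -3 - (25*(-2) + z) = -3 - (-50 + z) = -3 + (50 - z) = 47 - z)
d(f) = 2*f
d(M(r(3, -2), -1))**2 = (2*(47 - 1*3))**2 = (2*(47 - 3))**2 = (2*44)**2 = 88**2 = 7744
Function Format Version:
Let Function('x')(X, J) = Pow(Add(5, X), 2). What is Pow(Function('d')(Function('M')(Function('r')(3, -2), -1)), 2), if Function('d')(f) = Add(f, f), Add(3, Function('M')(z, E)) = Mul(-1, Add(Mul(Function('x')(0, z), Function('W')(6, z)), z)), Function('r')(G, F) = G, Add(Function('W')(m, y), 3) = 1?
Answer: 7744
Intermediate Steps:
Function('W')(m, y) = -2 (Function('W')(m, y) = Add(-3, 1) = -2)
Function('M')(z, E) = Add(47, Mul(-1, z)) (Function('M')(z, E) = Add(-3, Mul(-1, Add(Mul(Pow(Add(5, 0), 2), -2), z))) = Add(-3, Mul(-1, Add(Mul(Pow(5, 2), -2), z))) = Add(-3, Mul(-1, Add(Mul(25, -2), z))) = Add(-3, Mul(-1, Add(-50, z))) = Add(-3, Add(50, Mul(-1, z))) = Add(47, Mul(-1, z)))
Function('d')(f) = Mul(2, f)
Pow(Function('d')(Function('M')(Function('r')(3, -2), -1)), 2) = Pow(Mul(2, Add(47, Mul(-1, 3))), 2) = Pow(Mul(2, Add(47, -3)), 2) = Pow(Mul(2, 44), 2) = Pow(88, 2) = 7744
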